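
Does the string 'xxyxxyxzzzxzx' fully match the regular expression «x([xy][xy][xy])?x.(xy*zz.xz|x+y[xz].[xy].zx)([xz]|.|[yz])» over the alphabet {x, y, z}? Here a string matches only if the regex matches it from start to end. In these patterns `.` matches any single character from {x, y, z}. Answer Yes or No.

Yes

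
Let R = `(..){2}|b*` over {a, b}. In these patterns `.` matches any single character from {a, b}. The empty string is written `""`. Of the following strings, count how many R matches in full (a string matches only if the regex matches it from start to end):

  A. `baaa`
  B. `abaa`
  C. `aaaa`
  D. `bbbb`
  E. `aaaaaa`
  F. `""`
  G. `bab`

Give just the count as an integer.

5

A → match
B → match
C → match
D → match
E → no match
F → match
G → no match
Total matched: 5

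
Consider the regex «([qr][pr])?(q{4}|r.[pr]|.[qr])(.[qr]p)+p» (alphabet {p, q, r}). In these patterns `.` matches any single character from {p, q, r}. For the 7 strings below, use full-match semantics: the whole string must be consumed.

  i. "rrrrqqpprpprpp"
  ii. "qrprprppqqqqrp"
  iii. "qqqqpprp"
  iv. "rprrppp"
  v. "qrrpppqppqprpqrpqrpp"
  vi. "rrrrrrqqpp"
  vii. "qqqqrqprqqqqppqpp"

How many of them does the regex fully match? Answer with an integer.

1

i → match
ii → no match — must end with "pp"
iii. "qqqqpprp" → no match — must end with "pp"
iv. "rprrppp" → no match
v → no match
vi. "rrrrrrqqpp" → no match
vii → no match
Total matched: 1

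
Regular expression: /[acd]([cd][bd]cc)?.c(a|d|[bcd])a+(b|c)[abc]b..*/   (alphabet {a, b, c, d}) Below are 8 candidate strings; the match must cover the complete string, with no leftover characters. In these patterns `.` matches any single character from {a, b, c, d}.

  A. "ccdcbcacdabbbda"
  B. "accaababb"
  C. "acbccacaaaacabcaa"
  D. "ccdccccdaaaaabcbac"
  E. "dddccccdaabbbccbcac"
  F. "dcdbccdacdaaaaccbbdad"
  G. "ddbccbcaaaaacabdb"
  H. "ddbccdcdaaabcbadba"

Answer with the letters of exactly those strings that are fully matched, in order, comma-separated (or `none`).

A → no match
B → match
C → match
D → match
E → match
F → no match
G → match
H → match

B, C, D, E, G, H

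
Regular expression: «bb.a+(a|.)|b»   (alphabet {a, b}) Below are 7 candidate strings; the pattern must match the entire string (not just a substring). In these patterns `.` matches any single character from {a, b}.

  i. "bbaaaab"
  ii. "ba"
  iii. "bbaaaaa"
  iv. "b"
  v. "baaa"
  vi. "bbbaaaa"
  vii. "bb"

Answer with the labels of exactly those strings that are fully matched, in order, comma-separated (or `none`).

i, iii, iv, vi

i. "bbaaaab" → match
ii. "ba" → no match
iii. "bbaaaaa" → match
iv. "b" → match
v. "baaa" → no match
vi. "bbbaaaa" → match
vii. "bb" → no match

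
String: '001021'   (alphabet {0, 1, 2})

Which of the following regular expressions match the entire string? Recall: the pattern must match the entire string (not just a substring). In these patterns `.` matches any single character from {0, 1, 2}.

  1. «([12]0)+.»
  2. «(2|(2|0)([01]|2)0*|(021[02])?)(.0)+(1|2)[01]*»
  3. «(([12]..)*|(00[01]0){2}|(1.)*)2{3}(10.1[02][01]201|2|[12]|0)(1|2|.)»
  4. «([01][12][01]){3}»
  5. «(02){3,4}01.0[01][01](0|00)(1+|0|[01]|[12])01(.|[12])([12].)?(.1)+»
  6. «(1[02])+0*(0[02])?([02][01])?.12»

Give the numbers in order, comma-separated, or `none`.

2

1 → no match
2 → match
3 → no match
4 → no match
5 → no match — must start with '02'
6 → no match — must start with '1'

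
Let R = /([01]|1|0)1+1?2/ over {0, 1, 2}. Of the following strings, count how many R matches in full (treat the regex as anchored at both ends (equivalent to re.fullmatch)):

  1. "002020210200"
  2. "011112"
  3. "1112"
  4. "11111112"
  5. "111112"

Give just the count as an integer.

1 → no match — must end with "2"
2 → match
3 → match
4 → match
5 → match
Total matched: 4

4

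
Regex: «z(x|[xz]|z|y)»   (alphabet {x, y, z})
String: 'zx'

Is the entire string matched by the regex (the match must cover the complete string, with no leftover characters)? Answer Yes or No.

Yes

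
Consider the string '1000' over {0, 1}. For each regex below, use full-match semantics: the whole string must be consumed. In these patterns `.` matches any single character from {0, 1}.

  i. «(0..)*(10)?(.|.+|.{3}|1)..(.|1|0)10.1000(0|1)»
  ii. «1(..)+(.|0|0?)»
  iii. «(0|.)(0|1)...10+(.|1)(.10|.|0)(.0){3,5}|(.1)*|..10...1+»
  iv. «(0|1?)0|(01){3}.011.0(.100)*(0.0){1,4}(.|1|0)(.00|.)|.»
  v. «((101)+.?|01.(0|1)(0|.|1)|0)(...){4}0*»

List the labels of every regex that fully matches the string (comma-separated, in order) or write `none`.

i → no match
ii → match
iii → no match
iv → no match
v → no match

ii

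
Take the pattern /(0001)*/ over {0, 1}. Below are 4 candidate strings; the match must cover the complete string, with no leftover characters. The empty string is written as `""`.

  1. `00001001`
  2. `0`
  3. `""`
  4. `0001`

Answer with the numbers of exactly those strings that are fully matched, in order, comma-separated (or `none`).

3, 4

1 → no match
2 → no match
3 → match
4 → match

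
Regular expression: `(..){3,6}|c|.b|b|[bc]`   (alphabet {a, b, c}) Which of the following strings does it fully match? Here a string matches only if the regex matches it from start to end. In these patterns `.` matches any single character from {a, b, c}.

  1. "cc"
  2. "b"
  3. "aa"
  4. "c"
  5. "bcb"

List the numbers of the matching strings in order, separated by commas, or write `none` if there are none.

2, 4

1 → no match
2 → match
3 → no match
4 → match
5 → no match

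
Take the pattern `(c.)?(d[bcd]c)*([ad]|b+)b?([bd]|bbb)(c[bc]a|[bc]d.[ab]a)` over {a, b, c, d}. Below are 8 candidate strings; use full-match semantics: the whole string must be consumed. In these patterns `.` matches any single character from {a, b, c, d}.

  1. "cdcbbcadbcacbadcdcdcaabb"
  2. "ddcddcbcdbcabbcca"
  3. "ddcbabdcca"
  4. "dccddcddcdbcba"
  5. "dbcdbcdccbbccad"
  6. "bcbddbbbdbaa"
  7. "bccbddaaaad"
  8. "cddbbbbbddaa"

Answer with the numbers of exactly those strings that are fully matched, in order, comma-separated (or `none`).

4, 8

1 → no match — must end with "a"
2 → no match
3 → no match
4 → match
5 → no match — must end with "a"
6 → no match
7 → no match — must end with "a"
8 → match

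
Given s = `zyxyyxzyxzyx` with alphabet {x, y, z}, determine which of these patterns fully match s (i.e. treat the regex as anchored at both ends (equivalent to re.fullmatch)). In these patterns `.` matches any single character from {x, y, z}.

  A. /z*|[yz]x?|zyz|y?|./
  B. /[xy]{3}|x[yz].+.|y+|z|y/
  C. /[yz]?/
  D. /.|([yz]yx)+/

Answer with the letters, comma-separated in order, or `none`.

D

A → no match
B → no match
C → no match
D → match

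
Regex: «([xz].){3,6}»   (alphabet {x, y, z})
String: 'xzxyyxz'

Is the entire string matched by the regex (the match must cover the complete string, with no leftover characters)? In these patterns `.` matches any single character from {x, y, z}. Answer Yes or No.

No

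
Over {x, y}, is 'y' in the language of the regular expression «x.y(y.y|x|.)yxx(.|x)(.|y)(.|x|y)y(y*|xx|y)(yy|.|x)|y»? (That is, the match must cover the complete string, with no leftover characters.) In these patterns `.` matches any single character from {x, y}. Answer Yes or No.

Yes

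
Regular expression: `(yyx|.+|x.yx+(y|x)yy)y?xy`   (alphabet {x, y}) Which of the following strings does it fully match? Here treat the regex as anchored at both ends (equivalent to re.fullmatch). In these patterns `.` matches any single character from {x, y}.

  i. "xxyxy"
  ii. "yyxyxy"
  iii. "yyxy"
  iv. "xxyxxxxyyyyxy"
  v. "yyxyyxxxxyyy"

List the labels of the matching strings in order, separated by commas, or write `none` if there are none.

i → match
ii → match
iii → match
iv → match
v → no match — must end with "xy"

i, ii, iii, iv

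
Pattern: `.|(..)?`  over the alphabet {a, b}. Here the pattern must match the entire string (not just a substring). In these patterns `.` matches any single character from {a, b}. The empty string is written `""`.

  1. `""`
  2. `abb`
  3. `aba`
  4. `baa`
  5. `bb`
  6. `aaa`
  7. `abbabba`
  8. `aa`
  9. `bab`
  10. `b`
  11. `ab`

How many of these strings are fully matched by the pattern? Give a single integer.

1 → match
2 → no match
3 → no match
4 → no match
5 → match
6 → no match
7 → no match
8 → match
9 → no match
10 → match
11 → match
Total matched: 5

5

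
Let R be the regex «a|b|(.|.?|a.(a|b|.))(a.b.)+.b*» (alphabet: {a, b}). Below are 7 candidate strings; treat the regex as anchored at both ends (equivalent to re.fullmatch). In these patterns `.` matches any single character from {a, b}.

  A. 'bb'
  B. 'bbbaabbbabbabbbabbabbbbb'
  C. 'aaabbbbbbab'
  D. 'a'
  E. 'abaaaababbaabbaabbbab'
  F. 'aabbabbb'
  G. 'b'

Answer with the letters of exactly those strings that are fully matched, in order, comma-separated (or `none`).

D, F, G

A → no match
B → no match
C → no match
D → match
E → no match
F → match
G → match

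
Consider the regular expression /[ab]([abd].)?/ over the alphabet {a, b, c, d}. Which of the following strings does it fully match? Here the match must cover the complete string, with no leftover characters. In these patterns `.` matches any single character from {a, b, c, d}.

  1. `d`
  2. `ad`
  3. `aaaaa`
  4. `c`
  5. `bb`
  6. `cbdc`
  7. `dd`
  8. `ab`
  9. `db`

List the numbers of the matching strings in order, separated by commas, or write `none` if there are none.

none

1 → no match
2 → no match
3 → no match
4 → no match
5 → no match
6 → no match
7 → no match
8 → no match
9 → no match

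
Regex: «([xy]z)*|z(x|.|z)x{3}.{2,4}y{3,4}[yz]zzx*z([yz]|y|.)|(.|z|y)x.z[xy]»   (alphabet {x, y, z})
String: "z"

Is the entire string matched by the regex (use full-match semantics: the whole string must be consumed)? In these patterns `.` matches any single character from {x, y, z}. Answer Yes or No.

No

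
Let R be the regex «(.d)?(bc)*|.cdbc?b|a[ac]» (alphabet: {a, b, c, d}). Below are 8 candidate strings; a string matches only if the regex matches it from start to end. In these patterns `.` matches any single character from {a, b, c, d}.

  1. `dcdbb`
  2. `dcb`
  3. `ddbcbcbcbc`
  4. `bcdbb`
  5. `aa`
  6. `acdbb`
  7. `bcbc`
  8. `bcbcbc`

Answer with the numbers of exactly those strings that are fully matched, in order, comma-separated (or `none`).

1, 3, 4, 5, 6, 7, 8

1 → match
2 → no match
3 → match
4 → match
5 → match
6 → match
7 → match
8 → match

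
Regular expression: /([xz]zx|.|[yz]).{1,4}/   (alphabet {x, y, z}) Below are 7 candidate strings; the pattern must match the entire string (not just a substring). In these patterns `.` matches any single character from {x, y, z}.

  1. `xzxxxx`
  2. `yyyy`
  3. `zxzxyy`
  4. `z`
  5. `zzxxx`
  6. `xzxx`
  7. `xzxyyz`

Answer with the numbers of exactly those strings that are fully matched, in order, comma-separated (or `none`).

1, 2, 5, 6, 7

1 → match
2 → match
3 → no match
4 → no match
5 → match
6 → match
7 → match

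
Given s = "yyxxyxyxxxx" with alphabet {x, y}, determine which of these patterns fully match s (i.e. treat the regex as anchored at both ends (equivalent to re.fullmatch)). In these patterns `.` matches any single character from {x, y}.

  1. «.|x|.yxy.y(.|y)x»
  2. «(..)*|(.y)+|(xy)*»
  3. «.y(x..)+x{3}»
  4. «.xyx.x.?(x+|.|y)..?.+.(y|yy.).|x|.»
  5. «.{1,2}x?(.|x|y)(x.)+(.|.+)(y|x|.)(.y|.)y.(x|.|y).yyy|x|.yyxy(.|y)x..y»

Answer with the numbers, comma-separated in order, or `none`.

3

1 → no match
2 → no match
3 → match
4 → no match
5 → no match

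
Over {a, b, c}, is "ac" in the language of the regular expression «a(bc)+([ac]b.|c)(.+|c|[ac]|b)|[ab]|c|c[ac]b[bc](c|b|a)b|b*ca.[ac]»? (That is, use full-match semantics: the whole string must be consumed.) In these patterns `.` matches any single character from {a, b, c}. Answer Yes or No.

No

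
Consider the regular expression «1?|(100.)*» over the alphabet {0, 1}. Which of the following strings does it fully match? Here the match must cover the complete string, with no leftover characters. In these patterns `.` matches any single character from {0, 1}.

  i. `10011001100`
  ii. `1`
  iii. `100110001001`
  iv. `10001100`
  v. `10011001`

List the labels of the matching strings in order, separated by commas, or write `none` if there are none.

i → no match
ii → match
iii → match
iv → no match
v → match

ii, iii, v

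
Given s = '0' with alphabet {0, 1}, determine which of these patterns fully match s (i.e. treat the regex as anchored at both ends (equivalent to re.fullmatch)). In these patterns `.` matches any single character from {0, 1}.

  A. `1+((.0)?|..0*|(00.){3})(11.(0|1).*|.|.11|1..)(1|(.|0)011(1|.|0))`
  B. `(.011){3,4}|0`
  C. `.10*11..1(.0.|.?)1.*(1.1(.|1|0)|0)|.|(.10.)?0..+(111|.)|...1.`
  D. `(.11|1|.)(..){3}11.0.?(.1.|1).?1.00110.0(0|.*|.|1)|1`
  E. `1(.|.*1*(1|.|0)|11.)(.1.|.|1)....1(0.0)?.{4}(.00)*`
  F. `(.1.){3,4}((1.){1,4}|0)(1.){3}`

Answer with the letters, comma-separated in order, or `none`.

A → no match — must start with '1'
B → match
C → match
D → no match
E → no match — must start with '1'
F → no match

B, C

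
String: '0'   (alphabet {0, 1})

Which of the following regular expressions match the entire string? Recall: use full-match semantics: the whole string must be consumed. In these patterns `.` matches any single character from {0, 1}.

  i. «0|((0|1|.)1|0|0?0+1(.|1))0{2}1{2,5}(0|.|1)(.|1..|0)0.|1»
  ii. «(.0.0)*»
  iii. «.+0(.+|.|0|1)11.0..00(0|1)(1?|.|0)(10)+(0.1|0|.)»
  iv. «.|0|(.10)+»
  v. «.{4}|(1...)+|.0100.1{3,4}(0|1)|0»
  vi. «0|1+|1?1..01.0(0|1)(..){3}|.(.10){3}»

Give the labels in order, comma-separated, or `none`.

i, iv, v, vi

i → match
ii → no match
iii → no match
iv → match
v → match
vi → match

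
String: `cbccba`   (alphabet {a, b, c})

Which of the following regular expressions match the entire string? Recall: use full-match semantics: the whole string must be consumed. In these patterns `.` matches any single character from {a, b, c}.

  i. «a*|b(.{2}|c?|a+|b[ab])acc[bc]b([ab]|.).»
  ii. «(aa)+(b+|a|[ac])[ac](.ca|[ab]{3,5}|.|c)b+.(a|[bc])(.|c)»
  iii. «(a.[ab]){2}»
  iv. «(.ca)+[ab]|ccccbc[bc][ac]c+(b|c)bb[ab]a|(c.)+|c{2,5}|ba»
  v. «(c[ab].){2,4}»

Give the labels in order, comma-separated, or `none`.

i → no match
ii → no match — must start with `aa`
iii → no match — must start with `a`
iv → no match
v → match

v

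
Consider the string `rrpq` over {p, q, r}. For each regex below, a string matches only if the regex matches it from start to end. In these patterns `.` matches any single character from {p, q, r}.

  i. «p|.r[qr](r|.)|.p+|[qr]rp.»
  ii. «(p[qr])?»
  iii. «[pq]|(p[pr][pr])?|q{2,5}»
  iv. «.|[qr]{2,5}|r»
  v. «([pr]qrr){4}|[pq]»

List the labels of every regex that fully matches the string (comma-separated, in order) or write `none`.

i → match
ii → no match
iii → no match
iv → no match
v → no match

i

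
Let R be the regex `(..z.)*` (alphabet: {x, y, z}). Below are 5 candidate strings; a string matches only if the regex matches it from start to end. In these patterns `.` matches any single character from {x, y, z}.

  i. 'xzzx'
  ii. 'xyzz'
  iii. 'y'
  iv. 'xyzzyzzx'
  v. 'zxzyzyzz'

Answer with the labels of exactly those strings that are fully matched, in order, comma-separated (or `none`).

i. 'xzzx' → match
ii. 'xyzz' → match
iii. 'y' → no match
iv. 'xyzzyzzx' → match
v. 'zxzyzyzz' → match

i, ii, iv, v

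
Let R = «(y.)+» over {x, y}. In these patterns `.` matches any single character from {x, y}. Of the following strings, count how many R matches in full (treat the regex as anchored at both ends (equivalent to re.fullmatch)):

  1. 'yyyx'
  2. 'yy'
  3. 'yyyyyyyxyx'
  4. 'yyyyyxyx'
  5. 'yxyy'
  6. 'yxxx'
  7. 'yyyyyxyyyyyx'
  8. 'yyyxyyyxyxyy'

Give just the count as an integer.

7

1 → match
2 → match
3 → match
4 → match
5 → match
6 → no match
7 → match
8 → match
Total matched: 7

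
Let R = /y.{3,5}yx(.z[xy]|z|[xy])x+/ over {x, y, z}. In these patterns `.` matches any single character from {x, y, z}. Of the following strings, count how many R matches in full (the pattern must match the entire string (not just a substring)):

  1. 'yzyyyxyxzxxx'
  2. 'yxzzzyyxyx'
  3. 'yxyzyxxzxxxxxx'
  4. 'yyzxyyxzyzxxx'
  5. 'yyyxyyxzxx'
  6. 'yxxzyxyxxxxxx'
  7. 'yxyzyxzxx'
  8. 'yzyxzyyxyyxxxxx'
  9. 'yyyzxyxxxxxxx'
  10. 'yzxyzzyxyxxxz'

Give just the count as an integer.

1 → match
2 → match
3 → match
4 → no match
5 → match
6 → match
7 → match
8 → no match
9 → match
10 → no match — must end with 'x'
Total matched: 7

7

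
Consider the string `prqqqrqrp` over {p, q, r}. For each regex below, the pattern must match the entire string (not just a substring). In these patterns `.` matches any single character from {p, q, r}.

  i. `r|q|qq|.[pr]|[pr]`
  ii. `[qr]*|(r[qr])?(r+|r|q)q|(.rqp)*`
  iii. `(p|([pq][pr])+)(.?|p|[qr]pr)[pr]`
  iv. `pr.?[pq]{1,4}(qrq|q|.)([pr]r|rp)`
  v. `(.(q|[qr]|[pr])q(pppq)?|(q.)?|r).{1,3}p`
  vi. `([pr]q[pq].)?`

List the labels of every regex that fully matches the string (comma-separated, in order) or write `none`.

i → no match
ii → no match
iii → no match
iv → match
v → no match
vi → no match

iv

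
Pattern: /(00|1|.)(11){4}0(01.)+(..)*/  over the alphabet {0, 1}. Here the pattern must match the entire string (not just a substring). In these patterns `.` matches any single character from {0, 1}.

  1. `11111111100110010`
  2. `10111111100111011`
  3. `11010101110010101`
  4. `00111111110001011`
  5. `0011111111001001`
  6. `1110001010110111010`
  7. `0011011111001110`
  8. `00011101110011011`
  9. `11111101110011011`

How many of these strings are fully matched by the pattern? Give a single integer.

2

1 → match
2 → no match
3 → no match
4 → no match
5 → match
6 → no match
7 → no match
8 → no match
9 → no match
Total matched: 2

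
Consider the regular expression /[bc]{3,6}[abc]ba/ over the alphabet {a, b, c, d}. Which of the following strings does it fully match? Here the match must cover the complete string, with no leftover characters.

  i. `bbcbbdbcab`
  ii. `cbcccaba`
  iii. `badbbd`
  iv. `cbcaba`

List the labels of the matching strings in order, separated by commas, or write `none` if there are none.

ii, iv

i. `bbcbbdbcab` → no match — must end with `ba`
ii. `cbcccaba` → match
iii. `badbbd` → no match — must end with `ba`
iv. `cbcaba` → match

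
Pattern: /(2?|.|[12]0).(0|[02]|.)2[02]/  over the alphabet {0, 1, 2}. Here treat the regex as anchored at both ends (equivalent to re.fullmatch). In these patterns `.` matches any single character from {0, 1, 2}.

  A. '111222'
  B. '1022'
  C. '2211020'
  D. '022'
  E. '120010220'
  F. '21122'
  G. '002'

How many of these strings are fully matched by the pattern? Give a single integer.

2

A. '111222' → no match
B. '1022' → match
C. '2211020' → no match
D. '022' → no match
E. '120010220' → no match
F. '21122' → match
G. '002' → no match
Total matched: 2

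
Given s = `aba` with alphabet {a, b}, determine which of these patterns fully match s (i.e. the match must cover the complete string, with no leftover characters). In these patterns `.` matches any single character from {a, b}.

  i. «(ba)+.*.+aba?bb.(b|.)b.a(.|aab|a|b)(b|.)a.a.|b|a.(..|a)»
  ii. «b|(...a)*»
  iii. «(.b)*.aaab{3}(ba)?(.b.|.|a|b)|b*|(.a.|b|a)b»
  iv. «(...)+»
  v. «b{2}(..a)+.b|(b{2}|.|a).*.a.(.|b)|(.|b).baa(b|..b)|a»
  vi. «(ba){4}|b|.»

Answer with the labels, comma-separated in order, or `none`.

i, iv

i → match
ii → no match
iii → no match
iv → match
v → no match
vi → no match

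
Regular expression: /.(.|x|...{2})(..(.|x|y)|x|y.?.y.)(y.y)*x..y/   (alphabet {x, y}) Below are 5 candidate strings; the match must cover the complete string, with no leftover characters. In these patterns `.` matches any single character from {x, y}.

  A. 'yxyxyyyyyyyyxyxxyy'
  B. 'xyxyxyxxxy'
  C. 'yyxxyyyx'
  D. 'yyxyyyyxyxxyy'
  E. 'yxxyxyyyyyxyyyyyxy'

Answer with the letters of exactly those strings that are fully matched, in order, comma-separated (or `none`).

A, B, D

A → match
B → match
C → no match — must end with 'y'
D → match
E → no match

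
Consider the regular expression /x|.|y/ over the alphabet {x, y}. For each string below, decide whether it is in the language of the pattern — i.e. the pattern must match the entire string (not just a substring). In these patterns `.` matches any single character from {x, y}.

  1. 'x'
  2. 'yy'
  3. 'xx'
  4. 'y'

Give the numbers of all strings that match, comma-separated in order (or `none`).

1, 4

1 → match
2 → no match
3 → no match
4 → match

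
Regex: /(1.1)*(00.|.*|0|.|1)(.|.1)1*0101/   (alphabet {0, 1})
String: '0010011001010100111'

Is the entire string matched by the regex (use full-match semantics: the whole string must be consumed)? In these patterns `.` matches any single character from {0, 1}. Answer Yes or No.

Every match must end with '0101', but '0010011001010100111' does not.

No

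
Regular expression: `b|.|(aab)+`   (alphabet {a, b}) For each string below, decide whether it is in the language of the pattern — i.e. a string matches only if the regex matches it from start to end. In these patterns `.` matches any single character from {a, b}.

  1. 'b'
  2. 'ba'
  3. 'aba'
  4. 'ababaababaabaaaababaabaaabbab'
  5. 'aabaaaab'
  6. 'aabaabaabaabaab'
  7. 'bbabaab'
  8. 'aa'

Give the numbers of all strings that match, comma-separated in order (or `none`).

1 → match
2 → no match
3 → no match
4 → no match
5 → no match
6 → match
7 → no match
8 → no match

1, 6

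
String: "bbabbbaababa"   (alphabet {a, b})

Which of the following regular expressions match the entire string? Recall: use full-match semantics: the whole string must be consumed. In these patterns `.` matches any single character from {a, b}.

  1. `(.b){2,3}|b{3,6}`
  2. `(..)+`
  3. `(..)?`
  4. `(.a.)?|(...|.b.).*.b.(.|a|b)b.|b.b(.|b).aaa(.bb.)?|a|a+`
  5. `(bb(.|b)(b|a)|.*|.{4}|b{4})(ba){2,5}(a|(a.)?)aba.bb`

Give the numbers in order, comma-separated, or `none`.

2

1 → no match — must end with "b"
2 → match
3 → no match
4 → no match
5 → no match — must end with "bb"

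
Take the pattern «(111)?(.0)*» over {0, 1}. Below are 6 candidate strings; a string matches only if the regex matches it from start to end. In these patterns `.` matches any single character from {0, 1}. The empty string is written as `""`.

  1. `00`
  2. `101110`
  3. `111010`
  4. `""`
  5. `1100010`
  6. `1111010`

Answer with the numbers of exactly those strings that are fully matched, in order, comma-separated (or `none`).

1 → match
2 → no match
3 → no match
4 → match
5 → no match
6 → match

1, 4, 6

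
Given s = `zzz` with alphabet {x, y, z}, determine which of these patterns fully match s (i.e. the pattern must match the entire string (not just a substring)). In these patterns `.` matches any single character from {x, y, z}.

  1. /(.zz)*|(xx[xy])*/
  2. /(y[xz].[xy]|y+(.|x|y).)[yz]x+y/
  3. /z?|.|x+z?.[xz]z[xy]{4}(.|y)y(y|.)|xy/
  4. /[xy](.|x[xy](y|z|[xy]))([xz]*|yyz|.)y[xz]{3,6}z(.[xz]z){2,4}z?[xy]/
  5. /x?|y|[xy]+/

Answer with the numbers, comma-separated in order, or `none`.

1

1 → match
2 → no match — must start with `y`
3 → no match
4 → no match
5 → no match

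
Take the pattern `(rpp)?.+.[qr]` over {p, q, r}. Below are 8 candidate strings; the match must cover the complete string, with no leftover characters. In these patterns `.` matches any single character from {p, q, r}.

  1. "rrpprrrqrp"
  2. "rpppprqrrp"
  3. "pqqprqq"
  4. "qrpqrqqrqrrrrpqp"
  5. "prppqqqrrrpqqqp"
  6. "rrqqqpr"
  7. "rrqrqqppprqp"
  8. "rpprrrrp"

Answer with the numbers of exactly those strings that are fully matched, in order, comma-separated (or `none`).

1. "rrpprrrqrp" → no match
2. "rpppprqrrp" → no match
3. "pqqprqq" → match
4 → no match
5 → no match
6. "rrqqqpr" → match
7. "rrqrqqppprqp" → no match
8. "rpprrrrp" → no match

3, 6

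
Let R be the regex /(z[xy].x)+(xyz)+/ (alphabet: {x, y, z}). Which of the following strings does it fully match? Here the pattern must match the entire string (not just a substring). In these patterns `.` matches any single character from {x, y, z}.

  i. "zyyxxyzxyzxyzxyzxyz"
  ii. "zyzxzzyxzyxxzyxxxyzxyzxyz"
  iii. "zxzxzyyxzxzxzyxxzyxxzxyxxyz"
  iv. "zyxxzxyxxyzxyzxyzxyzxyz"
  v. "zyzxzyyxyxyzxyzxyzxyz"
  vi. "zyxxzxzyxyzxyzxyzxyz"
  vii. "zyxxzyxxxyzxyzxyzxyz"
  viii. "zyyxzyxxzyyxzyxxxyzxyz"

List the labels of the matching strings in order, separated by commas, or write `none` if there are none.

i → match
ii → no match
iii → match
iv → match
v → no match
vi → no match
vii → match
viii → match

i, iii, iv, vii, viii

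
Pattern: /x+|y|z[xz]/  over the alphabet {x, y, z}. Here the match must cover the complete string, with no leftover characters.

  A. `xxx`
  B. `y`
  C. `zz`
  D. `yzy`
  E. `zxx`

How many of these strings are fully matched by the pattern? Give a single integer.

3

A. `xxx` → match
B. `y` → match
C. `zz` → match
D. `yzy` → no match
E. `zxx` → no match
Total matched: 3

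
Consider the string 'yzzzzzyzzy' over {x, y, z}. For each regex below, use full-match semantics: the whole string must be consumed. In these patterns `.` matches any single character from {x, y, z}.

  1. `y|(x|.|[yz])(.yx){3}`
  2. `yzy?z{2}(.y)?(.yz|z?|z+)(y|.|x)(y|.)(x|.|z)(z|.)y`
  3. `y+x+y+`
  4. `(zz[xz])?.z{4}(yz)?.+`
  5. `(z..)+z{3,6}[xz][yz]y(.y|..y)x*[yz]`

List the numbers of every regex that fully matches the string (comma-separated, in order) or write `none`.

1 → no match
2 → match
3 → no match
4 → match
5 → no match — must start with 'z'

2, 4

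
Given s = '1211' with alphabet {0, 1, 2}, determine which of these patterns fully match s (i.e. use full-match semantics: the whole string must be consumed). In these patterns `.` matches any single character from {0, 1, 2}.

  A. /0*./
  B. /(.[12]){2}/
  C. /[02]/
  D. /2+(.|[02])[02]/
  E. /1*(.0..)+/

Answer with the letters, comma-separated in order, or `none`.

B

A → no match
B → match
C → no match
D → no match — must start with '2'
E → no match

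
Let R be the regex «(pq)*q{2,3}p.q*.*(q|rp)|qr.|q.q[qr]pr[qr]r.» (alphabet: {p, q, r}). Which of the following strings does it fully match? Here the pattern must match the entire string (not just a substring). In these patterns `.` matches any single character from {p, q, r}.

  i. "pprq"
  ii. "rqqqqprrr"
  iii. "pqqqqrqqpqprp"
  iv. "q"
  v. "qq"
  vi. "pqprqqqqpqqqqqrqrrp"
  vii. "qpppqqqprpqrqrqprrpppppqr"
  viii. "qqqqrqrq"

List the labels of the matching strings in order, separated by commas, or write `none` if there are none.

i → no match
ii → no match
iii → no match
iv → no match
v → no match
vi → no match
vii → no match
viii → no match

none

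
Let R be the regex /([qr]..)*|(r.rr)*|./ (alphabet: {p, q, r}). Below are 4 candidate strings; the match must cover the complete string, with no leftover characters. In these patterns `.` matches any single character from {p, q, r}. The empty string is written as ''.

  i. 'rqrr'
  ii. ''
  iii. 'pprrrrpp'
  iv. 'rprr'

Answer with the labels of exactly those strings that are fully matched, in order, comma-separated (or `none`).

i → match
ii → match
iii → no match
iv → match

i, ii, iv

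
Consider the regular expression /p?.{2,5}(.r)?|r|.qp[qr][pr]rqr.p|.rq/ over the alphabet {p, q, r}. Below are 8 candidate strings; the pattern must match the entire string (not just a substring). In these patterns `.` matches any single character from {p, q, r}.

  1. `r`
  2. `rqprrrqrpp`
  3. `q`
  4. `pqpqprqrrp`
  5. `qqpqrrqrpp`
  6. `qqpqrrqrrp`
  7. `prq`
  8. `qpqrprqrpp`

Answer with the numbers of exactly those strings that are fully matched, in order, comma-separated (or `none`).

1 → match
2 → match
3 → no match
4 → match
5 → match
6 → match
7 → match
8 → no match

1, 2, 4, 5, 6, 7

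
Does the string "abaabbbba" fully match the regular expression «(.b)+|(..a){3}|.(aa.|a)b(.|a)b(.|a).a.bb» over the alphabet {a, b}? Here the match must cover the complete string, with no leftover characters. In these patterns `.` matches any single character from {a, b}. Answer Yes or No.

No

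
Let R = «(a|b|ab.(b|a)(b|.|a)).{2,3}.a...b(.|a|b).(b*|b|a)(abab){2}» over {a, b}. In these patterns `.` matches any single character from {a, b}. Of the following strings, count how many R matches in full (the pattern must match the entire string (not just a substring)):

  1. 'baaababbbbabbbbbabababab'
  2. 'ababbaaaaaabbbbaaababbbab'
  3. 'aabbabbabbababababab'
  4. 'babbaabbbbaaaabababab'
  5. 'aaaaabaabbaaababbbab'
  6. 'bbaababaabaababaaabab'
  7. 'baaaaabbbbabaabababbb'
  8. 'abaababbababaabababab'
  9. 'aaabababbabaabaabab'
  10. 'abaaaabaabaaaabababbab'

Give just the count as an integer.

1 → match
2 → no match — must end with 'abab'
3 → match
4 → match
5 → no match — must end with 'abab'
6 → no match
7 → no match — must end with 'abab'
8 → match
9 → no match
10 → no match — must end with 'abab'
Total matched: 4

4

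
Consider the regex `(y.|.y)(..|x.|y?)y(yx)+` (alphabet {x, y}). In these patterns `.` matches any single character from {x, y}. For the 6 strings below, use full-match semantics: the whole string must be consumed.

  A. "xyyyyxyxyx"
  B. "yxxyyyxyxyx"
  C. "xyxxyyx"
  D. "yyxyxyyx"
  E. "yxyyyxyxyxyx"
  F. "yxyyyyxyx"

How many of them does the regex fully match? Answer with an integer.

5

A. "xyyyyxyxyx" → match
B. "yxxyyyxyxyx" → match
C. "xyxxyyx" → match
D. "yyxyxyyx" → no match
E. "yxyyyxyxyxyx" → match
F. "yxyyyyxyx" → match
Total matched: 5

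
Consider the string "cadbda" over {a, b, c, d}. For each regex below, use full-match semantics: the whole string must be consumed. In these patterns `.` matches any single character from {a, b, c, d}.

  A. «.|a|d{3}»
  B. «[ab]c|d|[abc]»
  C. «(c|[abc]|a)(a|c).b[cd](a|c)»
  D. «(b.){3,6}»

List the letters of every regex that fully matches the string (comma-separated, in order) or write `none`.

A → no match
B → no match
C → match
D → no match — must start with "b"

C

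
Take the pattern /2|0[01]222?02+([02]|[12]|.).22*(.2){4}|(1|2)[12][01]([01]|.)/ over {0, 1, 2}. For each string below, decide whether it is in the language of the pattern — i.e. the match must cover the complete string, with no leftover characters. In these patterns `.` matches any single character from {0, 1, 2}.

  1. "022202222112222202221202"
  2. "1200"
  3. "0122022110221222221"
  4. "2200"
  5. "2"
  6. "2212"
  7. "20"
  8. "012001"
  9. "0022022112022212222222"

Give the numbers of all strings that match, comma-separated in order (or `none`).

1 → no match
2 → match
3 → no match
4 → match
5 → match
6 → match
7 → no match
8 → no match
9 → no match

2, 4, 5, 6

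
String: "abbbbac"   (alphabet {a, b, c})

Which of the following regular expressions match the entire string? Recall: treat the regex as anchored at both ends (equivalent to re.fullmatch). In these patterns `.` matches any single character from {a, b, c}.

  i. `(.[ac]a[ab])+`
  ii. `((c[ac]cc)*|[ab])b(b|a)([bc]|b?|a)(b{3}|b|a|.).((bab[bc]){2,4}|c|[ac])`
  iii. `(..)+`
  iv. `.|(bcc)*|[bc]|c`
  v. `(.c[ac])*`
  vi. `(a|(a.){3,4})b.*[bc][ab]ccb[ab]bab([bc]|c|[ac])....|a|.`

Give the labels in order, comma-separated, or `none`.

i → no match
ii → match
iii → no match
iv → no match
v → no match
vi → no match

ii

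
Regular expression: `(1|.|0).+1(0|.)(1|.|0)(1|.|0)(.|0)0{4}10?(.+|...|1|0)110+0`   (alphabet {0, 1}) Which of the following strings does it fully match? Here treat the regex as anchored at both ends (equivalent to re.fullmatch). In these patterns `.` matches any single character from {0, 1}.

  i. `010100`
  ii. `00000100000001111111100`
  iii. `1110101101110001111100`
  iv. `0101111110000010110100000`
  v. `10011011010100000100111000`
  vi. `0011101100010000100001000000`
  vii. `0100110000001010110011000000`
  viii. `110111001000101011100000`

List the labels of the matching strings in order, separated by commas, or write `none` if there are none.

none

i → no match
ii → no match
iii → no match
iv → no match
v → no match
vi → no match
vii → no match
viii → no match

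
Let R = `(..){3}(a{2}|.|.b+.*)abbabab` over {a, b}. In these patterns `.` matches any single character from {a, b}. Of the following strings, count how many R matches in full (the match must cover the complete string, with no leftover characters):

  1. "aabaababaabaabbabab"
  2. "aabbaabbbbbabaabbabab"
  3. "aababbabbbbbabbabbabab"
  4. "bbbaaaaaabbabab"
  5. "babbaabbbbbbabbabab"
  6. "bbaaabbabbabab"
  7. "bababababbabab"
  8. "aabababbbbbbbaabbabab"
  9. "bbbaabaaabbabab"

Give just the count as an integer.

9

1 → match
2 → match
3 → match
4 → match
5 → match
6 → match
7 → match
8 → match
9 → match
Total matched: 9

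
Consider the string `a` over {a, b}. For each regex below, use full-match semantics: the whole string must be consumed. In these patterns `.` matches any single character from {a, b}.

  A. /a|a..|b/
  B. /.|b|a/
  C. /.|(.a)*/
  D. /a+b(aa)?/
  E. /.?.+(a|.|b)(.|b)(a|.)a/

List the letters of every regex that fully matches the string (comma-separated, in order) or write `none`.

A → match
B → match
C → match
D → no match
E → no match

A, B, C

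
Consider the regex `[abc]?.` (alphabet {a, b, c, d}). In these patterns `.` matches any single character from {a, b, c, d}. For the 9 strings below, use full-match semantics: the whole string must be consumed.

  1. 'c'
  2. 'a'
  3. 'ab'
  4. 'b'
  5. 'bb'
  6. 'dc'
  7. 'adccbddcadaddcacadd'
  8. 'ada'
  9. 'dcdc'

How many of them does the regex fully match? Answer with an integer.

5

1 → match
2 → match
3 → match
4 → match
5 → match
6 → no match
7 → no match
8 → no match
9 → no match
Total matched: 5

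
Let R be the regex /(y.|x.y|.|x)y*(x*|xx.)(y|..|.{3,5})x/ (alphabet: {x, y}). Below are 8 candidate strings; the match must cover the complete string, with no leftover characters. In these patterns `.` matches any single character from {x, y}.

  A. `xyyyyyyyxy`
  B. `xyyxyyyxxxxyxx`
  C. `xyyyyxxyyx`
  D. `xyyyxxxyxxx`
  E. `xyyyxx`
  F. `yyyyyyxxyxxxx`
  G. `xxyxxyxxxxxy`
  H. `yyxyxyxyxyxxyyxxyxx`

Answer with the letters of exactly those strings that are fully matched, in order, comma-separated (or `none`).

C, D, E, F

A → no match — must end with `x`
B → no match
C → match
D → match
E → match
F → match
G → no match — must end with `x`
H → no match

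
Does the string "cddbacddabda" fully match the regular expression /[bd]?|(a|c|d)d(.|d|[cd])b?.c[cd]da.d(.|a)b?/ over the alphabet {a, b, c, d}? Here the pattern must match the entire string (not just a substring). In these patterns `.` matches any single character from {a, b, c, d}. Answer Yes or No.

Yes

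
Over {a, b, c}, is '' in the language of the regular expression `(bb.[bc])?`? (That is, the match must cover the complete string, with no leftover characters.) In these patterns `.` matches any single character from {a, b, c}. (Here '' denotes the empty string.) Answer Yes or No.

Yes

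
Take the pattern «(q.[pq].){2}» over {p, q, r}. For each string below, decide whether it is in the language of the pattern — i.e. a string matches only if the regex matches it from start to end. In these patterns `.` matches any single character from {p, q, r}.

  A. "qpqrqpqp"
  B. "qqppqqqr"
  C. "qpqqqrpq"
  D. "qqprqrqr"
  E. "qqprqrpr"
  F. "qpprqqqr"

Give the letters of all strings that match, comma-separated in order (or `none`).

A, B, C, D, E, F

A → match
B → match
C → match
D → match
E → match
F → match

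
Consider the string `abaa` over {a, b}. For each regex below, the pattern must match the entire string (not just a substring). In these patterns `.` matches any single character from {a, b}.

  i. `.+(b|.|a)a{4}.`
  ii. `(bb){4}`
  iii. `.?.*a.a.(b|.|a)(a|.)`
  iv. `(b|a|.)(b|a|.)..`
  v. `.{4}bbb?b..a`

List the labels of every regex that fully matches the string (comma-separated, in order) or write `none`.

i → no match
ii → no match — must start with `bb`
iii → no match
iv → match
v → no match

iv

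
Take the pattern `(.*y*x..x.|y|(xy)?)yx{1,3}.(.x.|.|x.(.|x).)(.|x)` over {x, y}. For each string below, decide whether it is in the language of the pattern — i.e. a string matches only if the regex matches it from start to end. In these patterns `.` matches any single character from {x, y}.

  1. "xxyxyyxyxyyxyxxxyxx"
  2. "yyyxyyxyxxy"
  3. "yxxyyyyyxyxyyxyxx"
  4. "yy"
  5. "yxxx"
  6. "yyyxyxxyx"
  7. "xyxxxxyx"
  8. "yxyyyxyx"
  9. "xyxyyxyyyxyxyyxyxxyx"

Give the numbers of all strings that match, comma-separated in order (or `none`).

none

1 → no match
2 → no match
3 → no match
4 → no match
5 → no match
6 → no match
7 → no match
8 → no match
9 → no match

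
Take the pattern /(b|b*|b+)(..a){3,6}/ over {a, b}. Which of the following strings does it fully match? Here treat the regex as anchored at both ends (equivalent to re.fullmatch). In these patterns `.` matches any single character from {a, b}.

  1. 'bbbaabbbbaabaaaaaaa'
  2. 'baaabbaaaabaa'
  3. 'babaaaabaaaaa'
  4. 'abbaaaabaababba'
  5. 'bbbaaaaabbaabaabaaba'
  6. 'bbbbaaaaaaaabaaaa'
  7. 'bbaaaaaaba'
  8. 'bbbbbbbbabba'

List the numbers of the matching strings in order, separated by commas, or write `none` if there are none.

1 → no match
2 → match
3 → match
4 → no match
5 → match
6 → match
7. 'bbaaaaaaba' → match
8. 'bbbbbbbbabba' → no match

2, 3, 5, 6, 7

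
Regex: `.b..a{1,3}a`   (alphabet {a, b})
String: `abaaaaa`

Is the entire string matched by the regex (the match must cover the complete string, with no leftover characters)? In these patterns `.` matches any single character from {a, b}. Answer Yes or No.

Yes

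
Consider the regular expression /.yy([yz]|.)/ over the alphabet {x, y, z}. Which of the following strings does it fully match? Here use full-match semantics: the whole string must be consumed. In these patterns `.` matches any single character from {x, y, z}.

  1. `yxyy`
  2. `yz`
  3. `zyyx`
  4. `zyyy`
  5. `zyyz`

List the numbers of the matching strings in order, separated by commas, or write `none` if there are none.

3, 4, 5

1 → no match
2 → no match
3 → match
4 → match
5 → match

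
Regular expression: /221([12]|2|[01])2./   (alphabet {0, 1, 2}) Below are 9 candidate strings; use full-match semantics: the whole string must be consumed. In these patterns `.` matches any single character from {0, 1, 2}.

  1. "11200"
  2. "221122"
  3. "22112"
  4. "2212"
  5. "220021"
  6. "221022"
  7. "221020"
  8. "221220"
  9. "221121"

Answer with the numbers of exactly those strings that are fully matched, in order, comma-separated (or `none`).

2, 6, 7, 8, 9

1 → no match — must start with "221"
2 → match
3 → no match
4 → no match
5 → no match — must start with "221"
6 → match
7 → match
8 → match
9 → match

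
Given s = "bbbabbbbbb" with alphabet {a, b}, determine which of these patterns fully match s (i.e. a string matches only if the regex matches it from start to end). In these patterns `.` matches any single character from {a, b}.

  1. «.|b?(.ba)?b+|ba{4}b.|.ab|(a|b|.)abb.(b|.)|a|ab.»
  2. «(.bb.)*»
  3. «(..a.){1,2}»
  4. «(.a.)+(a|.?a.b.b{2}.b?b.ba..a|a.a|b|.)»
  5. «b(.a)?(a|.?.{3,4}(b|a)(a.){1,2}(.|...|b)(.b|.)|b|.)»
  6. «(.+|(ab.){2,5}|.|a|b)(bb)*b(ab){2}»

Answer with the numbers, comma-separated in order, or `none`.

1 → match
2 → no match
3 → no match
4 → no match
5 → no match
6 → no match — must end with "ab"

1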